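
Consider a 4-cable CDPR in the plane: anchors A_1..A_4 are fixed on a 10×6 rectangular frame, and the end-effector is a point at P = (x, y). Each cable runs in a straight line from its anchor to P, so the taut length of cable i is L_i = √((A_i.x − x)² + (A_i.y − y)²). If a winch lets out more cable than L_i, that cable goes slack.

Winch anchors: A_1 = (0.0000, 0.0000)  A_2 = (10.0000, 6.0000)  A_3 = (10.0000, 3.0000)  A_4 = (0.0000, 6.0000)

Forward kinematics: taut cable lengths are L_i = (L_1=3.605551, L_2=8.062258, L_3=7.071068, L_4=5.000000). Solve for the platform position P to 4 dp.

(3.0000, 2.0000)

expand ‖A_i−P‖²=L_i² and subtract eq 1 (k_i ≔ ‖A_i‖²−L_i²)
k_1 = 0.0000+0.0000−13.0000 = -13.0000
eq1−eq2 → [-20.0000  -12.0000]·P = -84.0000
eq1−eq3 → [-20.0000  -6.0000]·P = -72.0000
eq1−eq4 → [0.0000  -12.0000]·P = -24.0000
2×2 solve → P = (3.0000, 2.0000)
check cable 4: ‖A_4−P‖² = 25.0000 ≈ L_4² = 25.0000 ✓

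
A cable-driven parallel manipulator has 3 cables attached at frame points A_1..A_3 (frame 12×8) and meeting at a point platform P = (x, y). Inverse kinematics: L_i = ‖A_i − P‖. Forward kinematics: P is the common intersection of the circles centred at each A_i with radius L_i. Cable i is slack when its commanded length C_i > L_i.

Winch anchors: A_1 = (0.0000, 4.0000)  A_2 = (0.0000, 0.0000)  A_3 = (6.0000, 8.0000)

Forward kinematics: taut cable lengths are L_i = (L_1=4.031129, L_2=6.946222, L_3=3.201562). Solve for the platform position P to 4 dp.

(3.5000, 6.0000)

expand ‖A_i−P‖²=L_i² and subtract eq 1 (k_i ≔ ‖A_i‖²−L_i²)
k_1 = 0.0000+16.0000−16.2500 = -0.2500
eq1−eq2 → [0.0000  8.0000]·P = 48.0000
eq1−eq3 → [-12.0000  -8.0000]·P = -90.0000
2×2 solve → P = (3.5000, 6.0000)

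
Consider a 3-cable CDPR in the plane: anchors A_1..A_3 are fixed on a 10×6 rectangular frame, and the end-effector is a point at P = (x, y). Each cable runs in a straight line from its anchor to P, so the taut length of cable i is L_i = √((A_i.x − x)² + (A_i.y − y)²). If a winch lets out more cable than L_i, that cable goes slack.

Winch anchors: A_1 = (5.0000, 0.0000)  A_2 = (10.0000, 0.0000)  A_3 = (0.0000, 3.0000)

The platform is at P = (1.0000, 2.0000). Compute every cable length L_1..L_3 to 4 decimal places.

(4.4721, 9.2195, 1.4142)

L_1: Δ = A_1−P = (4.0000, -2.0000) → ‖Δ‖ = √20.0000 = 4.4721
L_2: Δ = A_2−P = (9.0000, -2.0000) → ‖Δ‖ = √85.0000 = 9.2195
L_3: Δ = A_3−P = (-1.0000, 1.0000) → ‖Δ‖ = √2.0000 = 1.4142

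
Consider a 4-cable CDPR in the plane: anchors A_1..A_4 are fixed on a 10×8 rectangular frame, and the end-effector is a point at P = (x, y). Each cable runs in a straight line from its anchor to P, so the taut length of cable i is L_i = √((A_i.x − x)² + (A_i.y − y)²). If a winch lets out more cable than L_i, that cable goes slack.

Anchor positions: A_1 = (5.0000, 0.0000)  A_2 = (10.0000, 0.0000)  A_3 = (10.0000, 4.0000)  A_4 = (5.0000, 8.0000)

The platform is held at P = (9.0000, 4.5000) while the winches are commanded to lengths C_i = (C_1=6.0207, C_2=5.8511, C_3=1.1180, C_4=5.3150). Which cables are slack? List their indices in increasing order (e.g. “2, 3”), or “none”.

cable 1: L_1 = ‖A_1−P‖ = 6.0208;  C_1 = 6.0207 → taut
cable 2: L_2 = ‖A_2−P‖ = 4.6098;  C_2 = 5.8511 → slack
cable 3: L_3 = ‖A_3−P‖ = 1.1180;  C_3 = 1.1180 → taut
cable 4: L_4 = ‖A_4−P‖ = 5.3151;  C_4 = 5.3150 → taut

2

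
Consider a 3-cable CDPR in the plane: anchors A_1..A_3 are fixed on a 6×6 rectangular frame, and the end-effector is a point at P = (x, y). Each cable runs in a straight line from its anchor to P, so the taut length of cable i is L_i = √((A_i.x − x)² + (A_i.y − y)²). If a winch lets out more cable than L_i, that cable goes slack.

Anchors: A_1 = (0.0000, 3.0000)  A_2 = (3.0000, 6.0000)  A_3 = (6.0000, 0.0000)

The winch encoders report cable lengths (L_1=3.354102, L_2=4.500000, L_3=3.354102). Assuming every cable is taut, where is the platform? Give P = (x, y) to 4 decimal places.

(3.0000, 1.5000)

each cable: (A_i−P)·(A_i−P) = L_i²; let k_i = ‖A_i‖²−L_i²
k_1 = 0.0000+9.0000−11.2500 = -2.2500
row 1: -6.0000x − 6.0000y = -27.0000  (k_2=24.7500)
row 2: -12.0000x + 6.0000y = -27.0000  (k_3=24.7500)
Cramer on rows 1–2 → x = 3.0000, y = 1.5000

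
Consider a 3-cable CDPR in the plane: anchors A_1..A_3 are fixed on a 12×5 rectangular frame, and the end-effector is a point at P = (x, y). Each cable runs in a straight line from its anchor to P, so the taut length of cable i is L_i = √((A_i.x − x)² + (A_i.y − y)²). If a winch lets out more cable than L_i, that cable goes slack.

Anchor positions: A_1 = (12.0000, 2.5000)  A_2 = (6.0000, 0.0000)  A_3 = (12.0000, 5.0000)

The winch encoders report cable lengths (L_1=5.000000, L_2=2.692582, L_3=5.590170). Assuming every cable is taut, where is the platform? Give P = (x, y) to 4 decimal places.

each cable: (A_i−P)·(A_i−P) = L_i²; let q_i = ‖A_i‖²−L_i²
q_1 = 144.0000+6.2500−25.0000 = 125.2500
row 1: 12.0000x + 5.0000y = 96.5000  (q_2=28.7500)
row 2: 0.0000x − 5.0000y = -12.5000  (q_3=137.7500)
Cramer on rows 1–2 → x = 7.0000, y = 2.5000

(7.0000, 2.5000)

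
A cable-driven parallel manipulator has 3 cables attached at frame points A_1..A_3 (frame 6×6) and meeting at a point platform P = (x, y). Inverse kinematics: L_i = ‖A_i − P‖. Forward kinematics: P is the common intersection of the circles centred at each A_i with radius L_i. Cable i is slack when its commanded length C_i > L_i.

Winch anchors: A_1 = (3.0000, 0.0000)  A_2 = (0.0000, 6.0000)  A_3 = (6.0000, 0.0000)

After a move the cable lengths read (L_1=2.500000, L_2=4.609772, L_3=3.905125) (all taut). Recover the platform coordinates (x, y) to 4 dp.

(3.0000, 2.5000)

circle eqns → linear via eq_j − eq_1; set c_j = A_j·A_j − L_j²
c_1 = 9.0000+0.0000−6.2500 = 2.7500
6.0000·x − 12.0000·y = c_1−c_2 = -12.0000
-6.0000·x + 0.0000·y = c_1−c_3 = -18.0000
solve first two rows → x=3.0000, y=2.5000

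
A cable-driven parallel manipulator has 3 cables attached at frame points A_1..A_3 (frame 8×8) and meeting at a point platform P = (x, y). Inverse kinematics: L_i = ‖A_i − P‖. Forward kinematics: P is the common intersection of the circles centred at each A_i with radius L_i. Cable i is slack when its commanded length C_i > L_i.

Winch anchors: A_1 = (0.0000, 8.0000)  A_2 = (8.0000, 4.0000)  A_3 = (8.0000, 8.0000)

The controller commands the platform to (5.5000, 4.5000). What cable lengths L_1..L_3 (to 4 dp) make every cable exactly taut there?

(6.5192, 2.5495, 4.3012)

L_1: Δ = A_1−P = (-5.5000, 3.5000) → ‖Δ‖ = √42.5000 = 6.5192
L_2: Δ = A_2−P = (2.5000, -0.5000) → ‖Δ‖ = √6.5000 = 2.5495
L_3: Δ = A_3−P = (2.5000, 3.5000) → ‖Δ‖ = √18.5000 = 4.3012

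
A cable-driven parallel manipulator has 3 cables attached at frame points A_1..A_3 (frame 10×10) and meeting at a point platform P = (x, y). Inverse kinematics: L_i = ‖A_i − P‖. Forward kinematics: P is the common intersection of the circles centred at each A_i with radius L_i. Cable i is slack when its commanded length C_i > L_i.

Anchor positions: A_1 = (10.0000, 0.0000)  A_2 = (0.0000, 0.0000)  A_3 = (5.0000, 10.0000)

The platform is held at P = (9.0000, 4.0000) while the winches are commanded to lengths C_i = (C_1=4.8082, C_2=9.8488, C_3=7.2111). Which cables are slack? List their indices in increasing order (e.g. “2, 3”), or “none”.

1

i=1: geometric 4.1231 vs commanded 4.8082 ⇒ slack
i=2: geometric 9.8489 vs commanded 9.8488 ⇒ taut
i=3: geometric 7.2111 vs commanded 7.2111 ⇒ taut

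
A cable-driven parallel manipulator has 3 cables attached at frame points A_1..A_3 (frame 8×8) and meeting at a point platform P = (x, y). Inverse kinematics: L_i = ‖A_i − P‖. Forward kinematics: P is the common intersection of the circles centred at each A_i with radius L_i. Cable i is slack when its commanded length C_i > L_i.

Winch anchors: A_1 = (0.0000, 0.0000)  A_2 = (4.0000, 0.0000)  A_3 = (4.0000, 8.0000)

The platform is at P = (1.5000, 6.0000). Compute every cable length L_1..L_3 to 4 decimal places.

L_1: Δ = A_1−P = (-1.5000, -6.0000) → ‖Δ‖ = √38.2500 = 6.1847
L_2: Δ = A_2−P = (2.5000, -6.0000) → ‖Δ‖ = √42.2500 = 6.5000
L_3: Δ = A_3−P = (2.5000, 2.0000) → ‖Δ‖ = √10.2500 = 3.2016

(6.1847, 6.5000, 3.2016)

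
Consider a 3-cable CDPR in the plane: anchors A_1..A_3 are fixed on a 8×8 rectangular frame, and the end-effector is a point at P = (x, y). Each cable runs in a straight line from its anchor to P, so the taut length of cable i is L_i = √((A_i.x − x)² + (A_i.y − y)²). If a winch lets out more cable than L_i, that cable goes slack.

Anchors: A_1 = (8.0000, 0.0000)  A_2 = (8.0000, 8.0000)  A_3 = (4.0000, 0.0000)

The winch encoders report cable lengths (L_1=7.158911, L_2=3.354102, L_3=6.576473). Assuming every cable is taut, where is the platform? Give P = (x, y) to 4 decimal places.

(5.0000, 6.5000)

circle eqns → linear via eq_j − eq_1; set c_j = A_j·A_j − L_j²
c_1 = 64.0000+0.0000−51.2500 = 12.7500
0.0000·x − 16.0000·y = c_1−c_2 = -104.0000
8.0000·x + 0.0000·y = c_1−c_3 = 40.0000
solve first two rows → x=5.0000, y=6.5000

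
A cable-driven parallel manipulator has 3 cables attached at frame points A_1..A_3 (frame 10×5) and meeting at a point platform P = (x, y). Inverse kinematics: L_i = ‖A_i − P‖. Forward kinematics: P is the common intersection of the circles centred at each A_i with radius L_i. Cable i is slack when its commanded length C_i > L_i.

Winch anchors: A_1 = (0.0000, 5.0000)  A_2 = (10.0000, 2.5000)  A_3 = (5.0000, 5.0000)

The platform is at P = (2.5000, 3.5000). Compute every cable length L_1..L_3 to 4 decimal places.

(2.9155, 7.5664, 2.9155)

L_1 = √((0.0000−2.5000)² + (5.0000−3.5000)²) = 2.9155
L_2 = √((10.0000−2.5000)² + (2.5000−3.5000)²) = 7.5664
L_3 = √((5.0000−2.5000)² + (5.0000−3.5000)²) = 2.9155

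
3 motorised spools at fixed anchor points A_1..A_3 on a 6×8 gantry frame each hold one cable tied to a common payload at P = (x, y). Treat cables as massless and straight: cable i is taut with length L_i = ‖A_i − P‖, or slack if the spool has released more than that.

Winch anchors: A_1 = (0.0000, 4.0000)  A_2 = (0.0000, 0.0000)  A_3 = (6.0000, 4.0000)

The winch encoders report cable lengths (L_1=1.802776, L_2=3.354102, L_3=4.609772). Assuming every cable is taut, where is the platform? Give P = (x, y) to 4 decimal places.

(1.5000, 3.0000)

expand ‖A_i−P‖²=L_i² and subtract eq 1 (q_i ≔ ‖A_i‖²−L_i²)
q_1 = 0.0000+16.0000−3.2500 = 12.7500
eq1−eq2 → [0.0000  8.0000]·P = 24.0000
eq1−eq3 → [-12.0000  0.0000]·P = -18.0000
2×2 solve → P = (1.5000, 3.0000)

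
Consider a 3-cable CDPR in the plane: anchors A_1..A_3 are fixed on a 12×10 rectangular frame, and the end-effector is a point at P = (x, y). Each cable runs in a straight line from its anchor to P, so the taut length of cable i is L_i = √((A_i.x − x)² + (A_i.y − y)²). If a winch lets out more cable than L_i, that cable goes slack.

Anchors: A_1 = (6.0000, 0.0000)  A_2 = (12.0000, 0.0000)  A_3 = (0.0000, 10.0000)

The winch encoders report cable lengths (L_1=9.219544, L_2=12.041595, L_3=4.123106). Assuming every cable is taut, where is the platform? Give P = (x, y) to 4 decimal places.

each cable: (A_i−P)·(A_i−P) = L_i²; let c_i = ‖A_i‖²−L_i²
c_1 = 36.0000+0.0000−85.0000 = -49.0000
row 1: -12.0000x + 0.0000y = -48.0000  (c_2=-1.0000)
row 2: 12.0000x − 20.0000y = -132.0000  (c_3=83.0000)
Cramer on rows 1–2 → x = 4.0000, y = 9.0000

(4.0000, 9.0000)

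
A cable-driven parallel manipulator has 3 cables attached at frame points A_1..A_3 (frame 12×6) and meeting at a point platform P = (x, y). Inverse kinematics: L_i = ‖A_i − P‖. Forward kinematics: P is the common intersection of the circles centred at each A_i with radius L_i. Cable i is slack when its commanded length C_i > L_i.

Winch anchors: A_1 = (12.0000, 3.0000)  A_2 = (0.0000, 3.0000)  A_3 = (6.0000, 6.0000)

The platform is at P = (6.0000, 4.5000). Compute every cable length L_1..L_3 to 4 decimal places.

cable 1: Δx=6.0000, Δy=-1.5000; L_1 = √(Δx²+Δy²) = 6.1847
cable 2: Δx=-6.0000, Δy=-1.5000; L_2 = √(Δx²+Δy²) = 6.1847
cable 3: Δx=0.0000, Δy=1.5000; L_3 = √(Δx²+Δy²) = 1.5000

(6.1847, 6.1847, 1.5000)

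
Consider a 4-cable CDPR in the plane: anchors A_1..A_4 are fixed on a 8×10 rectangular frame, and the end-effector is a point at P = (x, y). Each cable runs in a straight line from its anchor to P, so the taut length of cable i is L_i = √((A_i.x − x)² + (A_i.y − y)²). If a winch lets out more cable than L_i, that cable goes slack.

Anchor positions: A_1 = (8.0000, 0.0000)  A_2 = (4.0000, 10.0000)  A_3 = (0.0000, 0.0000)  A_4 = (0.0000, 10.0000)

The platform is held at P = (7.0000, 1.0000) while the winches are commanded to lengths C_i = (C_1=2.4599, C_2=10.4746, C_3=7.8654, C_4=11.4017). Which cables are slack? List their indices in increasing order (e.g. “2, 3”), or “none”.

1, 2, 3

cable 1: √((1.0000)²+(-1.0000)²)=1.4142, C_1=2.4599: slack
cable 2: √((-3.0000)²+(9.0000)²)=9.4868, C_2=10.4746: slack
cable 3: √((-7.0000)²+(-1.0000)²)=7.0711, C_3=7.8654: slack
cable 4: √((-7.0000)²+(9.0000)²)=11.4018, C_4=11.4017: taut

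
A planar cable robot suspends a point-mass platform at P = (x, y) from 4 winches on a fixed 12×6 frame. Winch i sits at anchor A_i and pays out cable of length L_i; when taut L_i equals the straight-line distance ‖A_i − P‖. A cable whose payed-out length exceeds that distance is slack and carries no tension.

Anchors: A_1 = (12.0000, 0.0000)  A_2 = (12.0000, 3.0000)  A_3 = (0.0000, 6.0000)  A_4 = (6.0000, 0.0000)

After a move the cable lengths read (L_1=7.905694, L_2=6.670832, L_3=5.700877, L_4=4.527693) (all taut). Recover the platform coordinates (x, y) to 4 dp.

expand ‖A_i−P‖²=L_i² and subtract eq 1 (q_i ≔ ‖A_i‖²−L_i²)
q_1 = 144.0000+0.0000−62.5000 = 81.5000
eq1−eq2 → [0.0000  -6.0000]·P = -27.0000
eq1−eq3 → [24.0000  -12.0000]·P = 78.0000
eq1−eq4 → [12.0000  0.0000]·P = 66.0000
2×2 solve → P = (5.5000, 4.5000)
check cable 4: ‖A_4−P‖² = 20.5000 ≈ L_4² = 20.5000 ✓

(5.5000, 4.5000)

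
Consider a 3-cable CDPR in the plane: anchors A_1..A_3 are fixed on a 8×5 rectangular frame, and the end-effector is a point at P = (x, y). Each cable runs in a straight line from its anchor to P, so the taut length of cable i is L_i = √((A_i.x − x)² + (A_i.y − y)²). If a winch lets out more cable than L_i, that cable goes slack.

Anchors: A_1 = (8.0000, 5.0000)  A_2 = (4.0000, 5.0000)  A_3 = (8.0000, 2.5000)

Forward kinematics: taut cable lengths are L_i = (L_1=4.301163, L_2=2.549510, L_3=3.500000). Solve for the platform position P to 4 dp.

each cable: (A_i−P)·(A_i−P) = L_i²; let k_i = ‖A_i‖²−L_i²
k_1 = 64.0000+25.0000−18.5000 = 70.5000
row 1: 8.0000x + 0.0000y = 36.0000  (k_2=34.5000)
row 2: 0.0000x + 5.0000y = 12.5000  (k_3=58.0000)
Cramer on rows 1–2 → x = 4.5000, y = 2.5000

(4.5000, 2.5000)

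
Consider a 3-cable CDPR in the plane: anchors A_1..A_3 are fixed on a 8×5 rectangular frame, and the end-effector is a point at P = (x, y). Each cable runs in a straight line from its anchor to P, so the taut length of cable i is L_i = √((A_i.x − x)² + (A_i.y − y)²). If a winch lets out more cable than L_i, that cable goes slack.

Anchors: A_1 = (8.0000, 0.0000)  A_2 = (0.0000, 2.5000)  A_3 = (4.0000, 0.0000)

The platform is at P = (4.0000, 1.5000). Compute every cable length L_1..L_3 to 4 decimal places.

cable 1: Δx=4.0000, Δy=-1.5000; L_1 = √(Δx²+Δy²) = 4.2720
cable 2: Δx=-4.0000, Δy=1.0000; L_2 = √(Δx²+Δy²) = 4.1231
cable 3: Δx=0.0000, Δy=-1.5000; L_3 = √(Δx²+Δy²) = 1.5000

(4.2720, 4.1231, 1.5000)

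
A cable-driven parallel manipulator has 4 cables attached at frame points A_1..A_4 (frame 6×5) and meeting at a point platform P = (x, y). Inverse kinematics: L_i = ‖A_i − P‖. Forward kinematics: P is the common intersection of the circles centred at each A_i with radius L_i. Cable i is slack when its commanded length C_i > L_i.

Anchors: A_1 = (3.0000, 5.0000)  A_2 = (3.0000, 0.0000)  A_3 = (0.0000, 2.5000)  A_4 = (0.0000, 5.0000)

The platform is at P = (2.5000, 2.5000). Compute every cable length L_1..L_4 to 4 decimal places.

cable 1: Δx=0.5000, Δy=2.5000; L_1 = √(Δx²+Δy²) = 2.5495
cable 2: Δx=0.5000, Δy=-2.5000; L_2 = √(Δx²+Δy²) = 2.5495
cable 3: Δx=-2.5000, Δy=0.0000; L_3 = √(Δx²+Δy²) = 2.5000
cable 4: Δx=-2.5000, Δy=2.5000; L_4 = √(Δx²+Δy²) = 3.5355

(2.5495, 2.5495, 2.5000, 3.5355)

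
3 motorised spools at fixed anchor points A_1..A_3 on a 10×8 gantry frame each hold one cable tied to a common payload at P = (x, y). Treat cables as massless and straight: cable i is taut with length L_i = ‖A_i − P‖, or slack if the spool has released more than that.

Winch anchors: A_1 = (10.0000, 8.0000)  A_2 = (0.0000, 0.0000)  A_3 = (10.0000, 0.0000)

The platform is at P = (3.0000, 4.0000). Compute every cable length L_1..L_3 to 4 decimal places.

L_1: Δ = A_1−P = (7.0000, 4.0000) → ‖Δ‖ = √65.0000 = 8.0623
L_2: Δ = A_2−P = (-3.0000, -4.0000) → ‖Δ‖ = √25.0000 = 5.0000
L_3: Δ = A_3−P = (7.0000, -4.0000) → ‖Δ‖ = √65.0000 = 8.0623

(8.0623, 5.0000, 8.0623)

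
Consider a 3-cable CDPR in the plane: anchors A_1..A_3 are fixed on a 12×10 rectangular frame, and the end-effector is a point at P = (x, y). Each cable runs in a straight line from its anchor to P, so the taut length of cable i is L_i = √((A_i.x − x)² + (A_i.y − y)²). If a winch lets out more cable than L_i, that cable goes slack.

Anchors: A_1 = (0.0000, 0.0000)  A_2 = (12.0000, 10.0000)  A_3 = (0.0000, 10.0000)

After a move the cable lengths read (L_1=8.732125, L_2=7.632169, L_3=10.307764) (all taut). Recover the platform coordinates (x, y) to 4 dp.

circle eqns → linear via eq_j − eq_1; set c_j = A_j·A_j − L_j²
c_1 = 0.0000+0.0000−76.2500 = -76.2500
-24.0000·x − 20.0000·y = c_1−c_2 = -262.0000
0.0000·x − 20.0000·y = c_1−c_3 = -70.0000
solve first two rows → x=8.0000, y=3.5000

(8.0000, 3.5000)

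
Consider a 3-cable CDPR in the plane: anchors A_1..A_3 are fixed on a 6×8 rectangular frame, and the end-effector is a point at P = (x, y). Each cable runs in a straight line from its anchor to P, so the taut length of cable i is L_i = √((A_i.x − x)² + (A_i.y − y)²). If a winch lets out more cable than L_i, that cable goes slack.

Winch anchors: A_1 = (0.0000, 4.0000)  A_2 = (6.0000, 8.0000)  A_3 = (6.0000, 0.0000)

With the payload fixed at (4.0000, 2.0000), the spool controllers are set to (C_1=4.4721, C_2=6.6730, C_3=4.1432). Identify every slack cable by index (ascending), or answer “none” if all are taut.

cable 1: L_1 = ‖A_1−P‖ = 4.4721;  C_1 = 4.4721 → taut
cable 2: L_2 = ‖A_2−P‖ = 6.3246;  C_2 = 6.6730 → slack
cable 3: L_3 = ‖A_3−P‖ = 2.8284;  C_3 = 4.1432 → slack

2, 3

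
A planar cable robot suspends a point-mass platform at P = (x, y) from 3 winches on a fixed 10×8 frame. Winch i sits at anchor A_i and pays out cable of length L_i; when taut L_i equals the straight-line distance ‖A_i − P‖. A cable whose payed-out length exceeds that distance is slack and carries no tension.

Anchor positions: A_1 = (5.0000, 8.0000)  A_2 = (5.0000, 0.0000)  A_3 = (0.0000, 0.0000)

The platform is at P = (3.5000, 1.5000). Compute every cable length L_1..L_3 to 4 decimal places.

cable 1: Δx=1.5000, Δy=6.5000; L_1 = √(Δx²+Δy²) = 6.6708
cable 2: Δx=1.5000, Δy=-1.5000; L_2 = √(Δx²+Δy²) = 2.1213
cable 3: Δx=-3.5000, Δy=-1.5000; L_3 = √(Δx²+Δy²) = 3.8079

(6.6708, 2.1213, 3.8079)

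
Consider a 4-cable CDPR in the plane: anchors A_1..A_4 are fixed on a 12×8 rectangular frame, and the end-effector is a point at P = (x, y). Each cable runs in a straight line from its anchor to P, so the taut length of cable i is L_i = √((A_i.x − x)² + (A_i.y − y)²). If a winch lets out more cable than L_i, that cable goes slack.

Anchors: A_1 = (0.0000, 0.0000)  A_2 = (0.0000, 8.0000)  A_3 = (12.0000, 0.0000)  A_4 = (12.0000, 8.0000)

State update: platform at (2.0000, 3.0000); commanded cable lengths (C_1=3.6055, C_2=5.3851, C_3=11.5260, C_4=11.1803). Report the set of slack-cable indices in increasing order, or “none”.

cable 1: L_1 = ‖A_1−P‖ = 3.6056;  C_1 = 3.6055 → taut
cable 2: L_2 = ‖A_2−P‖ = 5.3852;  C_2 = 5.3851 → taut
cable 3: L_3 = ‖A_3−P‖ = 10.4403;  C_3 = 11.5260 → slack
cable 4: L_4 = ‖A_4−P‖ = 11.1803;  C_4 = 11.1803 → taut

3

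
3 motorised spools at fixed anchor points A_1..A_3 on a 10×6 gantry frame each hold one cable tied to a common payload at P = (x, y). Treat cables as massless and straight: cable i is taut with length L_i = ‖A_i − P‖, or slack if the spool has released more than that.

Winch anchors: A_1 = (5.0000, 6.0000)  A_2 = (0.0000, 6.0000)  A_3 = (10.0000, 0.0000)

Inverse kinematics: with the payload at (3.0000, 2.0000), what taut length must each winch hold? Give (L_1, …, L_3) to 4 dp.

(4.4721, 5.0000, 7.2801)

L_1 = √((5.0000−3.0000)² + (6.0000−2.0000)²) = 4.4721
L_2 = √((0.0000−3.0000)² + (6.0000−2.0000)²) = 5.0000
L_3 = √((10.0000−3.0000)² + (0.0000−2.0000)²) = 7.2801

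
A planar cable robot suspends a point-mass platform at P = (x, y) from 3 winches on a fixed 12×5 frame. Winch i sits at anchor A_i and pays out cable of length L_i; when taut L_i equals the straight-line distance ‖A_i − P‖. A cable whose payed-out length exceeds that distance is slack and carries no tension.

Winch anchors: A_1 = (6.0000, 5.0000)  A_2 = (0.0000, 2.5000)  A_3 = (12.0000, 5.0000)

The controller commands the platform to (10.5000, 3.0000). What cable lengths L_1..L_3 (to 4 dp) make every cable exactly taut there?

(4.9244, 10.5119, 2.5000)

L_1 = √((6.0000−10.5000)² + (5.0000−3.0000)²) = 4.9244
L_2 = √((0.0000−10.5000)² + (2.5000−3.0000)²) = 10.5119
L_3 = √((12.0000−10.5000)² + (5.0000−3.0000)²) = 2.5000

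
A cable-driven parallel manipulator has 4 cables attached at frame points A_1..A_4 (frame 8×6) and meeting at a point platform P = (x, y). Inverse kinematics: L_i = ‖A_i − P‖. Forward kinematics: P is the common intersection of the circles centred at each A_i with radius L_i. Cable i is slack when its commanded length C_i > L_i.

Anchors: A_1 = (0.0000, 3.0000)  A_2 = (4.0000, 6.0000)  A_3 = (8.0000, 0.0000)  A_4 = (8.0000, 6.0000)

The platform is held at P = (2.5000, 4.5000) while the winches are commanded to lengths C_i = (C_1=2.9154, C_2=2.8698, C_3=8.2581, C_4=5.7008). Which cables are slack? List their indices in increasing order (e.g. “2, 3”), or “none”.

2, 3

cable 1: L_1 = ‖A_1−P‖ = 2.9155;  C_1 = 2.9154 → taut
cable 2: L_2 = ‖A_2−P‖ = 2.1213;  C_2 = 2.8698 → slack
cable 3: L_3 = ‖A_3−P‖ = 7.1063;  C_3 = 8.2581 → slack
cable 4: L_4 = ‖A_4−P‖ = 5.7009;  C_4 = 5.7008 → taut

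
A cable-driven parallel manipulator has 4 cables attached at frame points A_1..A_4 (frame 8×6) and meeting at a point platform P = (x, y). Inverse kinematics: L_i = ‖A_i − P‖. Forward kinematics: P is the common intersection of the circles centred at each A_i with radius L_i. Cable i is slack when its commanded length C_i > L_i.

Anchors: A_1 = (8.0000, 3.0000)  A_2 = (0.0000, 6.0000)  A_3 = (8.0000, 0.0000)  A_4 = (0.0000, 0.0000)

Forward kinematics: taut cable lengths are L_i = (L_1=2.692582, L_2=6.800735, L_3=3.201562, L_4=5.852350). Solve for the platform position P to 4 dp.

each cable: (A_i−P)·(A_i−P) = L_i²; let k_i = ‖A_i‖²−L_i²
k_1 = 64.0000+9.0000−7.2500 = 65.7500
row 1: 16.0000x − 6.0000y = 76.0000  (k_2=-10.2500)
row 2: 0.0000x + 6.0000y = 12.0000  (k_3=53.7500)
row 3: 16.0000x + 6.0000y = 100.0000  (k_4=-34.2500)
Cramer on rows 1–2 → x = 5.5000, y = 2.0000
check cable 4: ‖A_4−P‖² = 34.2500 ≈ L_4² = 34.2500 ✓

(5.5000, 2.0000)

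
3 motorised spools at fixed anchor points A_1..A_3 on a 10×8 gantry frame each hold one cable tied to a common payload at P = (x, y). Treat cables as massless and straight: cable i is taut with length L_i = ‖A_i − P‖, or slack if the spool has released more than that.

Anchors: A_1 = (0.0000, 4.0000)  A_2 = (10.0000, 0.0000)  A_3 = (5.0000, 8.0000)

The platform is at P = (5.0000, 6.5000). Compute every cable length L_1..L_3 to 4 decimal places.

(5.5902, 8.2006, 1.5000)

L_1: Δ = A_1−P = (-5.0000, -2.5000) → ‖Δ‖ = √31.2500 = 5.5902
L_2: Δ = A_2−P = (5.0000, -6.5000) → ‖Δ‖ = √67.2500 = 8.2006
L_3: Δ = A_3−P = (0.0000, 1.5000) → ‖Δ‖ = √2.2500 = 1.5000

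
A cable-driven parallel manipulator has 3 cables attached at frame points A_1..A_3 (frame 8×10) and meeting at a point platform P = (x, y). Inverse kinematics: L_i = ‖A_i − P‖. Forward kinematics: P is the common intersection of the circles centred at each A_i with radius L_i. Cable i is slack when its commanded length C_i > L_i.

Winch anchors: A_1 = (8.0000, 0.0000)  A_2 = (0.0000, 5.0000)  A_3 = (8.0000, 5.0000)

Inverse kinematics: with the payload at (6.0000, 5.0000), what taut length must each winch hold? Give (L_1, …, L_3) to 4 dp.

L_1: Δ = A_1−P = (2.0000, -5.0000) → ‖Δ‖ = √29.0000 = 5.3852
L_2: Δ = A_2−P = (-6.0000, 0.0000) → ‖Δ‖ = √36.0000 = 6.0000
L_3: Δ = A_3−P = (2.0000, 0.0000) → ‖Δ‖ = √4.0000 = 2.0000

(5.3852, 6.0000, 2.0000)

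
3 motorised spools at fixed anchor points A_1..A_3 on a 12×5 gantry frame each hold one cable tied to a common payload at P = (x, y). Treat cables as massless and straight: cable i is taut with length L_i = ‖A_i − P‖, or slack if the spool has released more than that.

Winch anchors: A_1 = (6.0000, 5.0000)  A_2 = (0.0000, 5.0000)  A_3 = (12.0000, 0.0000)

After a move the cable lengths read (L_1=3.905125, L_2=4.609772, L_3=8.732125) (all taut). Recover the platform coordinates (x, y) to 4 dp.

(3.5000, 2.0000)

each cable: (A_i−P)·(A_i−P) = L_i²; let c_i = ‖A_i‖²−L_i²
c_1 = 36.0000+25.0000−15.2500 = 45.7500
row 1: 12.0000x + 0.0000y = 42.0000  (c_2=3.7500)
row 2: -12.0000x + 10.0000y = -22.0000  (c_3=67.7500)
Cramer on rows 1–2 → x = 3.5000, y = 2.0000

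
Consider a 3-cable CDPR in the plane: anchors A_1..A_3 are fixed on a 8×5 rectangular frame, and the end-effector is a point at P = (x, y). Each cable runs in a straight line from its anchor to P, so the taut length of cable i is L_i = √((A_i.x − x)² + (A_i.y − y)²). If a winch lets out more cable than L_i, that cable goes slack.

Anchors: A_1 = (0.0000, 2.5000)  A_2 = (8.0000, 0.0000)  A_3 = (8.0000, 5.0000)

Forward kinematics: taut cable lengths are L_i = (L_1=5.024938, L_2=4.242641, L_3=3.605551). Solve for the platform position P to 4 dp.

(5.0000, 3.0000)

each cable: (A_i−P)·(A_i−P) = L_i²; let c_i = ‖A_i‖²−L_i²
c_1 = 0.0000+6.2500−25.2500 = -19.0000
row 1: -16.0000x + 5.0000y = -65.0000  (c_2=46.0000)
row 2: -16.0000x − 5.0000y = -95.0000  (c_3=76.0000)
Cramer on rows 1–2 → x = 5.0000, y = 3.0000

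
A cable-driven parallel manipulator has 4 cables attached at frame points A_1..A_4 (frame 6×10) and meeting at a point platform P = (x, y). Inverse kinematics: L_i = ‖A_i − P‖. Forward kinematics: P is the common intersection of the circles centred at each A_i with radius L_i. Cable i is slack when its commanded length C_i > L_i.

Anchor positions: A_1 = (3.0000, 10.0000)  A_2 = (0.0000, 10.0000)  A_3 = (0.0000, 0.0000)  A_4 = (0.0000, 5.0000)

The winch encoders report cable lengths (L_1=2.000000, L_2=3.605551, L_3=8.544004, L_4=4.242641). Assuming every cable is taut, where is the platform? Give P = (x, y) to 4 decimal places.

each cable: (A_i−P)·(A_i−P) = L_i²; let q_i = ‖A_i‖²−L_i²
q_1 = 9.0000+100.0000−4.0000 = 105.0000
row 1: 6.0000x + 0.0000y = 18.0000  (q_2=87.0000)
row 2: 6.0000x + 20.0000y = 178.0000  (q_3=-73.0000)
row 3: 6.0000x + 10.0000y = 98.0000  (q_4=7.0000)
Cramer on rows 1–2 → x = 3.0000, y = 8.0000
check cable 4: ‖A_4−P‖² = 18.0000 ≈ L_4² = 18.0000 ✓

(3.0000, 8.0000)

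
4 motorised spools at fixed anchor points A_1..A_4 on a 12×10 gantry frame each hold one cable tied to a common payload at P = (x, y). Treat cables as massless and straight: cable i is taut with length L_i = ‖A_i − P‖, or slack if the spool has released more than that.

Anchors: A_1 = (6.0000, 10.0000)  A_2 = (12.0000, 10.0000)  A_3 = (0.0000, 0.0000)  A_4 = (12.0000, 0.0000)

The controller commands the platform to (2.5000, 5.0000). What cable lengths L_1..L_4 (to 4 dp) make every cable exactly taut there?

(6.1033, 10.7355, 5.5902, 10.7355)

L_1 = √((6.0000−2.5000)² + (10.0000−5.0000)²) = 6.1033
L_2 = √((12.0000−2.5000)² + (10.0000−5.0000)²) = 10.7355
L_3 = √((0.0000−2.5000)² + (0.0000−5.0000)²) = 5.5902
L_4 = √((12.0000−2.5000)² + (0.0000−5.0000)²) = 10.7355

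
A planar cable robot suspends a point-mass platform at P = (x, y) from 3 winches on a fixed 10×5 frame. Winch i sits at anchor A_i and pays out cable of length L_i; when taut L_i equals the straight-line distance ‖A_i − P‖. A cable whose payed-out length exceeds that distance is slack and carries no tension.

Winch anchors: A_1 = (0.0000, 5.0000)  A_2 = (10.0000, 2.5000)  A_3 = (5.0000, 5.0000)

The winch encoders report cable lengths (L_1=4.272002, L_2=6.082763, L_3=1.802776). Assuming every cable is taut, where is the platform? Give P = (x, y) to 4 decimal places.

(4.0000, 3.5000)

each cable: (A_i−P)·(A_i−P) = L_i²; let k_i = ‖A_i‖²−L_i²
k_1 = 0.0000+25.0000−18.2500 = 6.7500
row 1: -20.0000x + 5.0000y = -62.5000  (k_2=69.2500)
row 2: -10.0000x + 0.0000y = -40.0000  (k_3=46.7500)
Cramer on rows 1–2 → x = 4.0000, y = 3.5000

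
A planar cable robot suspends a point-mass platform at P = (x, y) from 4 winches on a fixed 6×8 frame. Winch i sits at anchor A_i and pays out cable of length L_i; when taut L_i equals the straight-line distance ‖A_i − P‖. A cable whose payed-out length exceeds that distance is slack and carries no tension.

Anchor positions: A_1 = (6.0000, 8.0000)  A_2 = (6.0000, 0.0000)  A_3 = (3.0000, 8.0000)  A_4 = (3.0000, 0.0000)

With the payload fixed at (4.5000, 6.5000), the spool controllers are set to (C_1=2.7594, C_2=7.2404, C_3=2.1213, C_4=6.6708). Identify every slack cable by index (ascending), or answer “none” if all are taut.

1, 2

cable 1: √((1.5000)²+(1.5000)²)=2.1213, C_1=2.7594: slack
cable 2: √((1.5000)²+(-6.5000)²)=6.6708, C_2=7.2404: slack
cable 3: √((-1.5000)²+(1.5000)²)=2.1213, C_3=2.1213: taut
cable 4: √((-1.5000)²+(-6.5000)²)=6.6708, C_4=6.6708: taut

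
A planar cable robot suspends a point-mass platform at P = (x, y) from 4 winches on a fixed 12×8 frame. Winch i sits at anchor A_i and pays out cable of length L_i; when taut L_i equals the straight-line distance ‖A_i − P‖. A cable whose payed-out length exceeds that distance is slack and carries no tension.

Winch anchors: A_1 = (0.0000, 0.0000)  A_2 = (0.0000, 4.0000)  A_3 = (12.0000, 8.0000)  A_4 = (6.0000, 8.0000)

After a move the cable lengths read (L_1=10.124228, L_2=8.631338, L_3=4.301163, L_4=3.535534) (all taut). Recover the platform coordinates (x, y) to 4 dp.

(8.5000, 5.5000)

each cable: (A_i−P)·(A_i−P) = L_i²; let q_i = ‖A_i‖²−L_i²
q_1 = 0.0000+0.0000−102.5000 = -102.5000
row 1: 0.0000x − 8.0000y = -44.0000  (q_2=-58.5000)
row 2: -24.0000x − 16.0000y = -292.0000  (q_3=189.5000)
row 3: -12.0000x − 16.0000y = -190.0000  (q_4=87.5000)
Cramer on rows 1–2 → x = 8.5000, y = 5.5000
check cable 4: ‖A_4−P‖² = 12.5000 ≈ L_4² = 12.5000 ✓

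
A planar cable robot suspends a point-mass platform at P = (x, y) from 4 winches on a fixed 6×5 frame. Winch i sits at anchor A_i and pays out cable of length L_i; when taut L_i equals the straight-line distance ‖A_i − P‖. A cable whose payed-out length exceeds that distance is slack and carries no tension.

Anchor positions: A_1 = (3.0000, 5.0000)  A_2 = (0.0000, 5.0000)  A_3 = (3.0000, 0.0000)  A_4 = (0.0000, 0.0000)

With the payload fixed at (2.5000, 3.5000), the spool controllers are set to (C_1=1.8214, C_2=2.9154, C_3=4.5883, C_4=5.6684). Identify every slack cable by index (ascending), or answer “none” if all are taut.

1, 3, 4

cable 1: L_1 = ‖A_1−P‖ = 1.5811;  C_1 = 1.8214 → slack
cable 2: L_2 = ‖A_2−P‖ = 2.9155;  C_2 = 2.9154 → taut
cable 3: L_3 = ‖A_3−P‖ = 3.5355;  C_3 = 4.5883 → slack
cable 4: L_4 = ‖A_4−P‖ = 4.3012;  C_4 = 5.6684 → slack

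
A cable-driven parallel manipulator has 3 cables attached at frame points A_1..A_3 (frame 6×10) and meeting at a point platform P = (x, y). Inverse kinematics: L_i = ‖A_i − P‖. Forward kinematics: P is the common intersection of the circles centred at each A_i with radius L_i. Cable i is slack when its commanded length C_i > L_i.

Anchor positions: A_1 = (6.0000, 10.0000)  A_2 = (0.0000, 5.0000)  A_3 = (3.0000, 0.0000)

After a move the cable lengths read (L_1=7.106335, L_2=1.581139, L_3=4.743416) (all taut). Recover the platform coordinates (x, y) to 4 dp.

expand ‖A_i−P‖²=L_i² and subtract eq 1 (c_i ≔ ‖A_i‖²−L_i²)
c_1 = 36.0000+100.0000−50.5000 = 85.5000
eq1−eq2 → [12.0000  10.0000]·P = 63.0000
eq1−eq3 → [6.0000  20.0000]·P = 99.0000
2×2 solve → P = (1.5000, 4.5000)

(1.5000, 4.5000)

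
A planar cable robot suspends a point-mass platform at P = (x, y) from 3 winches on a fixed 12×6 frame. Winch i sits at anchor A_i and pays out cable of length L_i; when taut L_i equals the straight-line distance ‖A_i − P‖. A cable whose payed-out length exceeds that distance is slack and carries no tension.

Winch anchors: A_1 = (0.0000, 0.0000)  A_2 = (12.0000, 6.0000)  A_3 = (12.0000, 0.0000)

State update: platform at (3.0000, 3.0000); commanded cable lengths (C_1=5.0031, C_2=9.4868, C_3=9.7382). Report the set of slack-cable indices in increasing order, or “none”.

i=1: geometric 4.2426 vs commanded 5.0031 ⇒ slack
i=2: geometric 9.4868 vs commanded 9.4868 ⇒ taut
i=3: geometric 9.4868 vs commanded 9.7382 ⇒ slack

1, 3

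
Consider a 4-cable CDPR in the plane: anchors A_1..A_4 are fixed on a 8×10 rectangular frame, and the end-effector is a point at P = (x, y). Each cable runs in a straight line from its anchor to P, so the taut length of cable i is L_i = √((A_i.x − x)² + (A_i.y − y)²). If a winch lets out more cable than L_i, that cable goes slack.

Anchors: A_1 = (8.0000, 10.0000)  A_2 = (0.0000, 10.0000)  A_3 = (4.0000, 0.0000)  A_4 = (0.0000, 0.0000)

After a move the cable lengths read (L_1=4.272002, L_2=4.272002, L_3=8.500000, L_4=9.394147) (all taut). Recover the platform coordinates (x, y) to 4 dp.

(4.0000, 8.5000)

circle eqns → linear via eq_j − eq_1; set q_j = A_j·A_j − L_j²
q_1 = 64.0000+100.0000−18.2500 = 145.7500
16.0000·x + 0.0000·y = q_1−q_2 = 64.0000
8.0000·x + 20.0000·y = q_1−q_3 = 202.0000
16.0000·x + 20.0000·y = q_1−q_4 = 234.0000
solve first two rows → x=4.0000, y=8.5000
check cable 4: ‖A_4−P‖² = 88.2500 ≈ L_4² = 88.2500 ✓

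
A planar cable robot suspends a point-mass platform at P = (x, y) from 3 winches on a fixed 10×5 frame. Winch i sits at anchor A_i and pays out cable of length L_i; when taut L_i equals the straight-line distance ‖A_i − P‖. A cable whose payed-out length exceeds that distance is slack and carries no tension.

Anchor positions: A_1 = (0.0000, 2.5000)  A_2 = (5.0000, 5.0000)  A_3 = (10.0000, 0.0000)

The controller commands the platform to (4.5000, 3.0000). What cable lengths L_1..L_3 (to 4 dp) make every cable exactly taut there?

cable 1: Δx=-4.5000, Δy=-0.5000; L_1 = √(Δx²+Δy²) = 4.5277
cable 2: Δx=0.5000, Δy=2.0000; L_2 = √(Δx²+Δy²) = 2.0616
cable 3: Δx=5.5000, Δy=-3.0000; L_3 = √(Δx²+Δy²) = 6.2650

(4.5277, 2.0616, 6.2650)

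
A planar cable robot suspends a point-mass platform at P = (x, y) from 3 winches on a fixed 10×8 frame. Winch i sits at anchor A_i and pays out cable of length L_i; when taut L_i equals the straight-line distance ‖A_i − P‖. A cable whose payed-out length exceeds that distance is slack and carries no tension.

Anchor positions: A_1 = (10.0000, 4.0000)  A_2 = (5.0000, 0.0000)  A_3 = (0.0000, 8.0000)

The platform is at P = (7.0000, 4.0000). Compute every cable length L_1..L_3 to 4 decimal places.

L_1 = √((10.0000−7.0000)² + (4.0000−4.0000)²) = 3.0000
L_2 = √((5.0000−7.0000)² + (0.0000−4.0000)²) = 4.4721
L_3 = √((0.0000−7.0000)² + (8.0000−4.0000)²) = 8.0623

(3.0000, 4.4721, 8.0623)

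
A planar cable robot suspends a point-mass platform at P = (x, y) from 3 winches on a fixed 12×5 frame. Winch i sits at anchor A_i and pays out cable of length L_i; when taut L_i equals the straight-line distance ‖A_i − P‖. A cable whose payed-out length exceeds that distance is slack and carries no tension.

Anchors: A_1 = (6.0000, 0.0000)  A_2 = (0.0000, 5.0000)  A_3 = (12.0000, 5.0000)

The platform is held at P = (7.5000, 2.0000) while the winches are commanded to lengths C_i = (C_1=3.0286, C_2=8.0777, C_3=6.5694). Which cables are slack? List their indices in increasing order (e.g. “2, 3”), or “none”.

cable 1: √((-1.5000)²+(-2.0000)²)=2.5000, C_1=3.0286: slack
cable 2: √((-7.5000)²+(3.0000)²)=8.0777, C_2=8.0777: taut
cable 3: √((4.5000)²+(3.0000)²)=5.4083, C_3=6.5694: slack

1, 3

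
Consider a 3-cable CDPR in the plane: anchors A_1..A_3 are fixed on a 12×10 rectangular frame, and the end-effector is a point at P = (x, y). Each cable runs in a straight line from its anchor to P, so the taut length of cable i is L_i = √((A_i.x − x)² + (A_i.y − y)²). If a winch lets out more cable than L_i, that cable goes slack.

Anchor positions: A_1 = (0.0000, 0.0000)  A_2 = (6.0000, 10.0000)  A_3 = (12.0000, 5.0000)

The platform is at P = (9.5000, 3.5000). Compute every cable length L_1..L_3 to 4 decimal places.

(10.1242, 7.3824, 2.9155)

cable 1: Δx=-9.5000, Δy=-3.5000; L_1 = √(Δx²+Δy²) = 10.1242
cable 2: Δx=-3.5000, Δy=6.5000; L_2 = √(Δx²+Δy²) = 7.3824
cable 3: Δx=2.5000, Δy=1.5000; L_3 = √(Δx²+Δy²) = 2.9155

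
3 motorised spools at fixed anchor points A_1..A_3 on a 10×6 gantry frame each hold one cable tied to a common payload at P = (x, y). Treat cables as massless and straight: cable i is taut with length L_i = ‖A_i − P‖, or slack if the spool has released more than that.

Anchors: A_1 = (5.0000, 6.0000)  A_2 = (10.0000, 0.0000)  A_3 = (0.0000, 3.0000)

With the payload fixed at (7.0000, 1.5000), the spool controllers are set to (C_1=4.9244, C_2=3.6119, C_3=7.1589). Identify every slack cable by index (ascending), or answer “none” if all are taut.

cable 1: L_1 = ‖A_1−P‖ = 4.9244;  C_1 = 4.9244 → taut
cable 2: L_2 = ‖A_2−P‖ = 3.3541;  C_2 = 3.6119 → slack
cable 3: L_3 = ‖A_3−P‖ = 7.1589;  C_3 = 7.1589 → taut

2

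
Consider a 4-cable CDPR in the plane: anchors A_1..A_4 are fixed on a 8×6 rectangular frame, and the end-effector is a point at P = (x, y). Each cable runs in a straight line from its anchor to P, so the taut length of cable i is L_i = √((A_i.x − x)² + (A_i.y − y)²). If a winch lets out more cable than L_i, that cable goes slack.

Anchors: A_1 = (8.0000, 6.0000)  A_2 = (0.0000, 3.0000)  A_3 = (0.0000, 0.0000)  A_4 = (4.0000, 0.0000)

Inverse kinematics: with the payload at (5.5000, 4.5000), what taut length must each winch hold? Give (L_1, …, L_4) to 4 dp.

cable 1: Δx=2.5000, Δy=1.5000; L_1 = √(Δx²+Δy²) = 2.9155
cable 2: Δx=-5.5000, Δy=-1.5000; L_2 = √(Δx²+Δy²) = 5.7009
cable 3: Δx=-5.5000, Δy=-4.5000; L_3 = √(Δx²+Δy²) = 7.1063
cable 4: Δx=-1.5000, Δy=-4.5000; L_4 = √(Δx²+Δy²) = 4.7434

(2.9155, 5.7009, 7.1063, 4.7434)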